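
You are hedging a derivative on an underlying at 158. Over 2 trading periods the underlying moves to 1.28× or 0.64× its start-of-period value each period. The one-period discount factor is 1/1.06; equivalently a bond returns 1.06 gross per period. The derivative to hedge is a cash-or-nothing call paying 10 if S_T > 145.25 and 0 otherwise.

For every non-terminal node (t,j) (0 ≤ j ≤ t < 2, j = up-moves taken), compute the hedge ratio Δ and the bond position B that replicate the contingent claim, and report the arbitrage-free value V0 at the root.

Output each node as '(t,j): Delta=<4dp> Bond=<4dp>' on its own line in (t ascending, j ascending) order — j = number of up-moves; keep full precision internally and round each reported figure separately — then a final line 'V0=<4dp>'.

(0,0): Delta=0.0612 Bond=-5.8406
(1,0): Delta=0.0000 Bond=0.0000
(1,1): Delta=0.0773 Bond=-9.4340
V0=3.8329

Under the risk-neutral measure, an up-move has probability p* = (R−d)/(u−d) = 0.6562 and values discount at R = 1.06.
Terminal values V(2,·): V(2,0)=0.0000, V(2,1)=0.0000, V(2,2)=10.0000
(1,0): S=101.1200. Δ = (V_up−V_dn)/(S_up−S_dn) = (0.0000−0.0000)/(129.4336−64.7168) = 0.0000. V = [p*·0.0000 + (1−p*)·0.0000]/1.06 = 0.0000. B = V − Δ·S = 0.0000.
(1,1): S=202.2400. Δ = (V_up−V_dn)/(S_up−S_dn) = (10.0000−0.0000)/(258.8672−129.4336) = 0.0773. V = [p*·10.0000 + (1−p*)·0.0000]/1.06 = 6.1910. B = V − Δ·S = -9.4340.
(0,0): S=158.0000. Δ = (V_up−V_dn)/(S_up−S_dn) = (6.1910−0.0000)/(202.2400−101.1200) = 0.0612. V = [p*·6.1910 + (1−p*)·0.0000]/1.06 = 3.8329. B = V − Δ·S = -5.8406.
Self-financing check: at every node Δ·S+B equals the discounted successor values.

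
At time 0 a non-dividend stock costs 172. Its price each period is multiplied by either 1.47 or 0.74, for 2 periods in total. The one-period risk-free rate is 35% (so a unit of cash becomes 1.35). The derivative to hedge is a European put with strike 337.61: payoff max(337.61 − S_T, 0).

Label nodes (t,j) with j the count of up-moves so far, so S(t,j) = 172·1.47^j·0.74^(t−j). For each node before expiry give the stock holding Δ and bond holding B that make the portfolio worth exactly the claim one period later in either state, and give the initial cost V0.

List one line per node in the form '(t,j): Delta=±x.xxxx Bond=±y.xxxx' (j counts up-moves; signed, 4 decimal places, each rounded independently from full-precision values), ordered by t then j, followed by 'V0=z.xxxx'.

Risk-neutral probability p* = (R−d)/(u−d) = (1.35−0.74)/(1.47−0.74) = 0.8356.
Payoff layer (t=2): V(2,0)=243.4228, V(2,1)=150.5084, V(2,2)=0.0000
  t=1,j=0: stock 127.2800 → up 187.1016 (V=150.5084), down 94.1872 (V=243.4228). Price 122.8015; hedge Δ=-1.0000, bond B=250.0815.
  t=1,j=1: stock 252.8400 → up 371.6748 (V=0.0000), down 187.1016 (V=150.5084). Price 18.3267; hedge Δ=-0.8154, bond B=224.5026.
  t=0,j=0: stock 172.0000 → up 252.8400 (V=18.3267), down 127.2800 (V=122.8015). Price 26.2968; hedge Δ=-0.8321, bond B=169.4129.
Self-financing check: at every node Δ·S+B equals the discounted successor values.

(0,0): Delta=-0.8321 Bond=169.4129
(1,0): Delta=-1.0000 Bond=250.0815
(1,1): Delta=-0.8154 Bond=224.5026
V0=26.2968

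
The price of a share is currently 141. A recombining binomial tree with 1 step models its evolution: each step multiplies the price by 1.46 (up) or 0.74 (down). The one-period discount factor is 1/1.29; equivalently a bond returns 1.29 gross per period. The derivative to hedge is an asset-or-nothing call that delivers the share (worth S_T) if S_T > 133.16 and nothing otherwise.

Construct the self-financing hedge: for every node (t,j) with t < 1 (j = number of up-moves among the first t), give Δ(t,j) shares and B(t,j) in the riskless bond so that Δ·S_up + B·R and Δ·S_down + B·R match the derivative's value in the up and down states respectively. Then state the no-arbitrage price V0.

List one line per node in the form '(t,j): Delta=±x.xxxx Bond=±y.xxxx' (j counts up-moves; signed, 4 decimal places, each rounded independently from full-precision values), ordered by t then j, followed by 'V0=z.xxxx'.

(0,0): Delta=2.0278 Bond=-164.0142
V0=121.9025

Risk-neutral probability p* = (R−d)/(u−d) = (1.29−0.74)/(1.46−0.74) = 0.7639.
At expiry t=1: V(1,0)=0.0000, V(1,1)=205.8600
(0,0): S=141.0000. Δ = (V_up−V_dn)/(S_up−S_dn) = (205.8600−0.0000)/(205.8600−104.3400) = 2.0278. V = [p*·205.8600 + (1−p*)·0.0000]/1.29 = 121.9025. B = V − Δ·S = -164.0142.
Self-financing check: at every node Δ·S+B equals the discounted successor values.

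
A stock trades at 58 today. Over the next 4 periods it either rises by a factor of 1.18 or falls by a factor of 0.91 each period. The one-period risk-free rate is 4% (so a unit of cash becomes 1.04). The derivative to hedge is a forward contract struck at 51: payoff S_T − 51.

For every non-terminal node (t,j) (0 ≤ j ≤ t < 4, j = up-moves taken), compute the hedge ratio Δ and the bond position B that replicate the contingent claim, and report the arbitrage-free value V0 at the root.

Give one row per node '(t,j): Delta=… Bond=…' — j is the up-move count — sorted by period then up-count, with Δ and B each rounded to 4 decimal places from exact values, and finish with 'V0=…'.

(0,0): Delta=1.0000 Bond=-43.5950
(1,0): Delta=1.0000 Bond=-45.3388
(1,1): Delta=1.0000 Bond=-45.3388
(2,0): Delta=1.0000 Bond=-47.1524
(2,1): Delta=1.0000 Bond=-47.1524
(2,2): Delta=1.0000 Bond=-47.1524
(3,0): Delta=1.0000 Bond=-49.0385
(3,1): Delta=1.0000 Bond=-49.0385
(3,2): Delta=1.0000 Bond=-49.0385
(3,3): Delta=1.0000 Bond=-49.0385
V0=14.4050

Under the risk-neutral measure, an up-move has probability p* = (R−d)/(u−d) = 0.4815 and values discount at R = 1.04.
Payoff layer (t=4): V(4,0)=-11.2265, V(4,1)=0.5744, V(4,2)=15.8767, V(4,3)=35.7192, V(4,4)=61.4491
  t=3,j=0: stock 43.7071 → up 51.5744 (V=0.5744), down 39.7735 (V=-11.2265). Price -5.3313; hedge Δ=1.0000, bond B=-49.0385.
  t=3,j=1: stock 56.6752 → up 66.8767 (V=15.8767), down 51.5744 (V=0.5744). Price 7.6367; hedge Δ=1.0000, bond B=-49.0385.
  t=3,j=2: stock 73.4909 → up 86.7192 (V=35.7192), down 66.8767 (V=15.8767). Price 24.4524; hedge Δ=1.0000, bond B=-49.0385.
  t=3,j=3: stock 95.2959 → up 112.4491 (V=61.4491), down 86.7192 (V=35.7192). Price 46.2574; hedge Δ=1.0000, bond B=-49.0385.
  t=2,j=0: stock 48.0298 → up 56.6752 (V=7.6367), down 43.7071 (V=-5.3313). Price 0.8774; hedge Δ=1.0000, bond B=-47.1524.
  t=2,j=1: stock 62.2804 → up 73.4909 (V=24.4524), down 56.6752 (V=7.6367). Price 15.1280; hedge Δ=1.0000, bond B=-47.1524.
  t=2,j=2: stock 80.7592 → up 95.2959 (V=46.2574), down 73.4909 (V=24.4524). Price 33.6068; hedge Δ=1.0000, bond B=-47.1524.
  t=1,j=0: stock 52.7800 → up 62.2804 (V=15.1280), down 48.0298 (V=0.8774). Price 7.4412; hedge Δ=1.0000, bond B=-45.3388.
  t=1,j=1: stock 68.4400 → up 80.7592 (V=33.6068), down 62.2804 (V=15.1280). Price 23.1012; hedge Δ=1.0000, bond B=-45.3388.
  t=0,j=0: stock 58.0000 → up 68.4400 (V=23.1012), down 52.7800 (V=7.4412). Price 14.4050; hedge Δ=1.0000, bond B=-43.5950.
Root portfolio cost Δ·58+B reproduces V0=14.4050.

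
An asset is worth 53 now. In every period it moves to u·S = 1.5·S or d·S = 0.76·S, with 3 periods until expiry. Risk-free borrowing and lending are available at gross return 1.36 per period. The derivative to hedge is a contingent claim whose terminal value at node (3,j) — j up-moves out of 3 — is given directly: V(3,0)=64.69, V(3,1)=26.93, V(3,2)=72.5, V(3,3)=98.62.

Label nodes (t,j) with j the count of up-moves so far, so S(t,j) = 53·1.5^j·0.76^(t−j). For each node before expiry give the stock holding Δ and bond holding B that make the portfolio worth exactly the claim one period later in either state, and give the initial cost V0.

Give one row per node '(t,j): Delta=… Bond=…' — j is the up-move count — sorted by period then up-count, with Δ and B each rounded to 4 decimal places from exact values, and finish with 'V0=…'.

Risk-neutral probability p* = (R−d)/(u−d) = (1.36−0.76)/(1.5−0.76) = 0.8108.
At expiry t=3: V(3,0)=64.6900, V(3,1)=26.9300, V(3,2)=72.5000, V(3,3)=98.6200
Node (2,0) S=30.6128: V=(p*·26.9300+(1−p*)·64.6900)/1.36=25.0543; Δ=(26.9300−64.6900)/(45.9192−23.2657)=-1.6669; B=V−Δ·S=76.0813
Node (2,1) S=60.4200: V=(p*·72.5000+(1−p*)·26.9300)/1.36=46.9696; Δ=(72.5000−26.9300)/(90.6300−45.9192)=1.0192; B=V−Δ·S=-14.6115
Node (2,2) S=119.2500: V=(p*·98.6200+(1−p*)·72.5000)/1.36=68.8812; Δ=(98.6200−72.5000)/(178.8750−90.6300)=0.2960; B=V−Δ·S=33.5839
Node (1,0) S=40.2800: V=(p*·46.9696+(1−p*)·25.0543)/1.36=31.4878; Δ=(46.9696−25.0543)/(60.4200−30.6128)=0.7352; B=V−Δ·S=1.8725
Node (1,1) S=79.5000: V=(p*·68.8812+(1−p*)·46.9696)/1.36=47.5998; Δ=(68.8812−46.9696)/(119.2500−60.4200)=0.3725; B=V−Δ·S=17.9896
Node (0,0) S=53.0000: V=(p*·47.5998+(1−p*)·31.4878)/1.36=32.7585; Δ=(47.5998−31.4878)/(79.5000−40.2800)=0.4108; B=V−Δ·S=10.9856
Root portfolio cost Δ·53+B reproduces V0=32.7585.

(0,0): Delta=0.4108 Bond=10.9856
(1,0): Delta=0.7352 Bond=1.8725
(1,1): Delta=0.3725 Bond=17.9896
(2,0): Delta=-1.6669 Bond=76.0813
(2,1): Delta=1.0192 Bond=-14.6115
(2,2): Delta=0.2960 Bond=33.5839
V0=32.7585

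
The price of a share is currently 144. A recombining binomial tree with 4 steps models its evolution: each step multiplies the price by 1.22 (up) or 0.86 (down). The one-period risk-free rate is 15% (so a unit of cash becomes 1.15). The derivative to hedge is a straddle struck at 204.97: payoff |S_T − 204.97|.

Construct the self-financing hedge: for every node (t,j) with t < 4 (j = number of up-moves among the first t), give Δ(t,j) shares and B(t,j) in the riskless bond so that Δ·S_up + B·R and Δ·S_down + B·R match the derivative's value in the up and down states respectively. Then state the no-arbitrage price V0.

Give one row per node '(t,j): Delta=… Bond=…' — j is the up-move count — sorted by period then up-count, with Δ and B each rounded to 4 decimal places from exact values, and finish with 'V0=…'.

(0,0): Delta=0.4394 Bond=-25.9125
(1,0): Delta=-0.5619 Bond=94.1944
(1,1): Delta=0.6097 Bond=-59.7289
(2,0): Delta=-1.0000 Bond=154.9868
(2,1): Delta=-0.4873 Bond=97.0600
(2,2): Delta=0.7964 Bond=-108.6965
(3,0): Delta=-1.0000 Bond=178.2348
(3,1): Delta=-1.0000 Bond=178.2348
(3,2): Delta=-0.4001 Bond=95.5393
(3,3): Delta=1.0000 Bond=-178.2348
V0=37.3588

No-arbitrage ⇒ martingale measure with p* = (R−d)/(u−d) = 0.8056.
Terminal payoffs: V(4,0)=126.2008, V(4,1)=93.2277, V(4,2)=46.4518, V(4,3)=19.9046, V(4,4)=114.0382
Node (3,0) S=91.5921: V=(p*·93.2277+(1−p*)·126.2008)/1.15=86.6427; Δ=(93.2277−126.2008)/(111.7423−78.7692)=-1.0000; B=V−Δ·S=178.2348
Node (3,1) S=129.9329: V=(p*·46.4518+(1−p*)·93.2277)/1.15=48.3019; Δ=(46.4518−93.2277)/(158.5182−111.7423)=-1.0000; B=V−Δ·S=178.2348
Node (3,2) S=184.3235: V=(p*·19.9046+(1−p*)·46.4518)/1.15=21.7970; Δ=(19.9046−46.4518)/(224.8746−158.5182)=-0.4001; B=V−Δ·S=95.5393
Node (3,3) S=261.4821: V=(p*·114.0382+(1−p*)·19.9046)/1.15=83.2473; Δ=(114.0382−19.9046)/(319.0082−224.8746)=1.0000; B=V−Δ·S=-178.2348
Node (2,0) S=106.5024: V=(p*·48.3019+(1−p*)·86.6427)/1.15=48.4844; Δ=(48.3019−86.6427)/(129.9329−91.5921)=-1.0000; B=V−Δ·S=154.9868
Node (2,1) S=151.0848: V=(p*·21.7970+(1−p*)·48.3019)/1.15=23.4354; Δ=(21.7970−48.3019)/(184.3235−129.9329)=-0.4873; B=V−Δ·S=97.0600
Node (2,2) S=214.3296: V=(p*·83.2473+(1−p*)·21.7970)/1.15=61.9988; Δ=(83.2473−21.7970)/(261.4821−184.3235)=0.7964; B=V−Δ·S=-108.6965
Node (1,0) S=123.8400: V=(p*·23.4354+(1−p*)·48.4844)/1.15=24.6140; Δ=(23.4354−48.4844)/(151.0848−106.5024)=-0.5619; B=V−Δ·S=94.1944
Node (1,1) S=175.6800: V=(p*·61.9988+(1−p*)·23.4354)/1.15=47.3916; Δ=(61.9988−23.4354)/(214.3296−151.0848)=0.6097; B=V−Δ·S=-59.7289
Node (0,0) S=144.0000: V=(p*·47.3916+(1−p*)·24.6140)/1.15=37.3588; Δ=(47.3916−24.6140)/(175.6800−123.8400)=0.4394; B=V−Δ·S=-25.9125
The time-0 hedge costs 37.3588, which is the no-arbitrage price.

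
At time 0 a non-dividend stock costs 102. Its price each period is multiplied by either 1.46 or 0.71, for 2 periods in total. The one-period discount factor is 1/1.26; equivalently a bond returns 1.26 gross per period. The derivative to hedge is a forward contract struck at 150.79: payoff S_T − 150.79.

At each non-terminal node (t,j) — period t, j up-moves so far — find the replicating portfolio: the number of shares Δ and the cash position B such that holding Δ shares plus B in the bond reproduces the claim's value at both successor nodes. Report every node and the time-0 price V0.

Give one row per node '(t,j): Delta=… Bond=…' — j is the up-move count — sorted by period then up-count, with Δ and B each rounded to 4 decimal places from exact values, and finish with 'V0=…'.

The replicating-portfolio and risk-neutral prices coincide; use p* = (1.26−0.71)/(1.46−0.71) = 0.7333 for the latter.
Terminal payoffs: V(2,0)=-99.3718, V(2,1)=-45.0568, V(2,2)=66.6332
  t=1,j=0: stock 72.4200 → up 105.7332 (V=-45.0568), down 51.4182 (V=-99.3718). Price -47.2546; hedge Δ=1.0000, bond B=-119.6746.
  t=1,j=1: stock 148.9200 → up 217.4232 (V=66.6332), down 105.7332 (V=-45.0568). Price 29.2454; hedge Δ=1.0000, bond B=-119.6746.
  t=0,j=0: stock 102.0000 → up 148.9200 (V=29.2454), down 72.4200 (V=-47.2546). Price 7.0202; hedge Δ=1.0000, bond B=-94.9798.
Each (Δ,B) replicates both successor values, so the strategy is self-financing and V0 is arbitrage-free.

(0,0): Delta=1.0000 Bond=-94.9798
(1,0): Delta=1.0000 Bond=-119.6746
(1,1): Delta=1.0000 Bond=-119.6746
V0=7.0202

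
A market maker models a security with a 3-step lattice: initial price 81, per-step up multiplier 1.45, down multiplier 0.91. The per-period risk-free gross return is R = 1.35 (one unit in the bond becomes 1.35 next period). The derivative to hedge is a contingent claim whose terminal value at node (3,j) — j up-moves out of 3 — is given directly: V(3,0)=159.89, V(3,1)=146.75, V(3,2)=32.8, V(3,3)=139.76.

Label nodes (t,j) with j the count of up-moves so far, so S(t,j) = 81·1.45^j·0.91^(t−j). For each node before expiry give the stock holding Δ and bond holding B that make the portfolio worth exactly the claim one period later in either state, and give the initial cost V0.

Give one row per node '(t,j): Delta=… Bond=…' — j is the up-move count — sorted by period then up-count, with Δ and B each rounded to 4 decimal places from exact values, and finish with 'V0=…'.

Since d<R<u, set p* = (R−d)/(u−d) = 0.8148; price each node as the discounted p*-expectation of its children.
Terminal values V(3,·): V(3,0)=159.8900, V(3,1)=146.7500, V(3,2)=32.8000, V(3,3)=139.7600
  t=2,j=0: stock 67.0761 → up 97.2603 (V=146.7500), down 61.0393 (V=159.8900). Price 110.5062; hedge Δ=-0.3628, bond B=134.8395.
  t=2,j=1: stock 106.8795 → up 154.9753 (V=32.8000), down 97.2603 (V=146.7500). Price 39.9273; hedge Δ=-1.9744, bond B=250.9458.
  t=2,j=2: stock 170.3025 → up 246.9386 (V=139.7600), down 154.9753 (V=32.8000). Price 88.8538; hedge Δ=1.1631, bond B=-109.2203.
  t=1,j=0: stock 73.7100 → up 106.8795 (V=39.9273), down 67.0761 (V=110.5062). Price 39.2574; hedge Δ=-1.7732, bond B=169.9590.
  t=1,j=1: stock 117.4500 → up 170.3025 (V=88.8538), down 106.8795 (V=39.9273). Price 59.1062; hedge Δ=0.7714, bond B=-31.4984.
  t=0,j=0: stock 81.0000 → up 117.4500 (V=59.1062), down 73.7100 (V=39.2574). Price 41.0596; hedge Δ=0.4538, bond B=4.3026.
Each (Δ,B) replicates both successor values, so the strategy is self-financing and V0 is arbitrage-free.

(0,0): Delta=0.4538 Bond=4.3026
(1,0): Delta=-1.7732 Bond=169.9590
(1,1): Delta=0.7714 Bond=-31.4984
(2,0): Delta=-0.3628 Bond=134.8395
(2,1): Delta=-1.9744 Bond=250.9458
(2,2): Delta=1.1631 Bond=-109.2203
V0=41.0596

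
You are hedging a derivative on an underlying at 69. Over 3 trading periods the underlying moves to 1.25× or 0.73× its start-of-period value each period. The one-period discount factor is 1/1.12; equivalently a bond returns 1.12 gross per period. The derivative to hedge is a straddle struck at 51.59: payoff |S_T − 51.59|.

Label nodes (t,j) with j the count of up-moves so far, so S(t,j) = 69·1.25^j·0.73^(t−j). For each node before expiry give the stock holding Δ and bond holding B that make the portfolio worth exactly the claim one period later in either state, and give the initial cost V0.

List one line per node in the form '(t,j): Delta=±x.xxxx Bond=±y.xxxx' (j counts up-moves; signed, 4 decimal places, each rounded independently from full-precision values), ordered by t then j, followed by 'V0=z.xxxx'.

(0,0): Delta=0.8531 Bond=-24.9093
(1,0): Delta=0.3864 Bond=-4.3877
(1,1): Delta=0.9440 Bond=-35.7353
(2,0): Delta=-1.0000 Bond=46.0625
(2,1): Delta=0.6562 Bond=-21.9065
(2,2): Delta=1.0000 Bond=-46.0625
V0=33.9563

Since d<R<u, set p* = (R−d)/(u−d) = 0.7500; price each node as the discounted p*-expectation of its children.
Terminal values V(3,·): V(3,0)=24.7478, V(3,1)=5.6274, V(3,2)=27.1131, V(3,3)=83.1756
Node (2,0) S=36.7701: V=(p*·5.6274+(1−p*)·24.7478)/1.12=9.2924; Δ=(5.6274−24.7478)/(45.9626−26.8422)=-1.0000; B=V−Δ·S=46.0625
Node (2,1) S=62.9625: V=(p*·27.1131+(1−p*)·5.6274)/1.12=19.4122; Δ=(27.1131−5.6274)/(78.7031−45.9626)=0.6562; B=V−Δ·S=-21.9065
Node (2,2) S=107.8125: V=(p*·83.1756+(1−p*)·27.1131)/1.12=61.7500; Δ=(83.1756−27.1131)/(134.7656−78.7031)=1.0000; B=V−Δ·S=-46.0625
Node (1,0) S=50.3700: V=(p*·19.4122+(1−p*)·9.2924)/1.12=15.0735; Δ=(19.4122−9.2924)/(62.9625−36.7701)=0.3864; B=V−Δ·S=-4.3877
Node (1,1) S=86.2500: V=(p*·61.7500+(1−p*)·19.4122)/1.12=45.6835; Δ=(61.7500−19.4122)/(107.8125−62.9625)=0.9440; B=V−Δ·S=-35.7353
Node (0,0) S=69.0000: V=(p*·45.6835+(1−p*)·15.0735)/1.12=33.9563; Δ=(45.6835−15.0735)/(86.2500−50.3700)=0.8531; B=V−Δ·S=-24.9093
Root portfolio cost Δ·69+B reproduces V0=33.9563.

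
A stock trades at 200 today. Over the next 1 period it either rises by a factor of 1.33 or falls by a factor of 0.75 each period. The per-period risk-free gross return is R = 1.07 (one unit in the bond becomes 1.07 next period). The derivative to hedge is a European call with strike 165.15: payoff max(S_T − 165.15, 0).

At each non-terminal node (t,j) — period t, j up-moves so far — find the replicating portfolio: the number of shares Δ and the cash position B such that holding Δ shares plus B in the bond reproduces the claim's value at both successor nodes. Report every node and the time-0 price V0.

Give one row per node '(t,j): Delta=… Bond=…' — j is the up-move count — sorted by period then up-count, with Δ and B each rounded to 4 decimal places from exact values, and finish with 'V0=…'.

(0,0): Delta=0.8694 Bond=-121.8780
V0=52.0013

The replicating-portfolio and risk-neutral prices coincide; use p* = (1.07−0.75)/(1.33−0.75) = 0.5517 for the latter.
At expiry t=1: V(1,0)=0.0000, V(1,1)=100.8500
Node (0,0) S=200.0000: V=(p*·100.8500+(1−p*)·0.0000)/1.07=52.0013; Δ=(100.8500−0.0000)/(266.0000−150.0000)=0.8694; B=V−Δ·S=-121.8780
Root portfolio cost Δ·200+B reproduces V0=52.0013.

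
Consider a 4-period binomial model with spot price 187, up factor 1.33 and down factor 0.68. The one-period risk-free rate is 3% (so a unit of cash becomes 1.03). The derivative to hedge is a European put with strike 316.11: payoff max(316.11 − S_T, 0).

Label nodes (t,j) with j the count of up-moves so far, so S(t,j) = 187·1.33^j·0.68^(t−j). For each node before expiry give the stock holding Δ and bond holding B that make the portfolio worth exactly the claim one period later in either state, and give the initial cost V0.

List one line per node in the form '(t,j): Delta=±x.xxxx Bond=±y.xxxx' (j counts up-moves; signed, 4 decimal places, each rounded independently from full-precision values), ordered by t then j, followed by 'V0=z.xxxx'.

(0,0): Delta=-0.6838 Bond=241.8218
(1,0): Delta=-1.0000 Bond=289.2854
(1,1): Delta=-0.5452 Bond=214.6116
(2,0): Delta=-1.0000 Bond=297.9640
(2,1): Delta=-1.0000 Bond=297.9640
(2,2): Delta=-0.3459 Bond=155.1235
(3,0): Delta=-1.0000 Bond=306.9029
(3,1): Delta=-1.0000 Bond=306.9029
(3,2): Delta=-1.0000 Bond=306.9029
(3,3): Delta=-0.0593 Bond=33.6695
V0=113.9527

No-arbitrage ⇒ martingale measure with p* = (R−d)/(u−d) = 0.5385.
Payoff layer (t=4): V(4,0)=276.1268, V(4,1)=237.9076, V(4,2)=163.1553, V(4,3)=16.9487, V(4,4)=0.0000
Node (3,0) S=58.7988: V=(p*·237.9076+(1−p*)·276.1268)/1.03=248.1041; Δ=(237.9076−276.1268)/(78.2024−39.9832)=-1.0000; B=V−Δ·S=306.9029
Node (3,1) S=115.0035: V=(p*·163.1553+(1−p*)·237.9076)/1.03=191.8994; Δ=(163.1553−237.9076)/(152.9547−78.2024)=-1.0000; B=V−Δ·S=306.9029
Node (3,2) S=224.9333: V=(p*·16.9487+(1−p*)·163.1553)/1.03=81.9696; Δ=(16.9487−163.1553)/(299.1613−152.9547)=-1.0000; B=V−Δ·S=306.9029
Node (3,3) S=439.9431: V=(p*·0.0000+(1−p*)·16.9487)/1.03=7.5946; Δ=(0.0000−16.9487)/(585.1243−299.1613)=-0.0593; B=V−Δ·S=33.6695
Node (2,0) S=86.4688: V=(p*·191.8994+(1−p*)·248.1041)/1.03=211.4952; Δ=(191.8994−248.1041)/(115.0035−58.7988)=-1.0000; B=V−Δ·S=297.9640
Node (2,1) S=169.1228: V=(p*·81.9696+(1−p*)·191.8994)/1.03=128.8412; Δ=(81.9696−191.8994)/(224.9333−115.0035)=-1.0000; B=V−Δ·S=297.9640
Node (2,2) S=330.7843: V=(p*·7.5946+(1−p*)·81.9696)/1.03=40.7005; Δ=(7.5946−81.9696)/(439.9431−224.9333)=-0.3459; B=V−Δ·S=155.1235
Node (1,0) S=127.1600: V=(p*·128.8412+(1−p*)·211.4952)/1.03=162.1254; Δ=(128.8412−211.4952)/(169.1228−86.4688)=-1.0000; B=V−Δ·S=289.2854
Node (1,1) S=248.7100: V=(p*·40.7005+(1−p*)·128.8412)/1.03=79.0105; Δ=(40.7005−128.8412)/(330.7843−169.1228)=-0.5452; B=V−Δ·S=214.6116
Node (0,0) S=187.0000: V=(p*·79.0105+(1−p*)·162.1254)/1.03=113.9527; Δ=(79.0105−162.1254)/(248.7100−127.1600)=-0.6838; B=V−Δ·S=241.8218
Check: Δ(0,0)·S0 + B(0,0) = 113.9527 = V0.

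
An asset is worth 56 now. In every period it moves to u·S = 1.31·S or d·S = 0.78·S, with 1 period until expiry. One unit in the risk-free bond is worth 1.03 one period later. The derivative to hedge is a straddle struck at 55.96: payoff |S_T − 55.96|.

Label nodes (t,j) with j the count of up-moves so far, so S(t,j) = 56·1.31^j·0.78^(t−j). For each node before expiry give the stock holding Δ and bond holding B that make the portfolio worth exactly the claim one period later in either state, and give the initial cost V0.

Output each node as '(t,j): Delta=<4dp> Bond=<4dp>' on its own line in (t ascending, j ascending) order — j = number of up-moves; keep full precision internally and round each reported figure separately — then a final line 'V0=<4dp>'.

(0,0): Delta=0.1725 Bond=4.6067
V0=14.2671

Risk-neutral probability p* = (R−d)/(u−d) = (1.03−0.78)/(1.31−0.78) = 0.4717.
Terminal values V(1,·): V(1,0)=12.2800, V(1,1)=17.4000
(0,0): S=56.0000. Δ = (V_up−V_dn)/(S_up−S_dn) = (17.4000−12.2800)/(73.3600−43.6800) = 0.1725. V = [p*·17.4000 + (1−p*)·12.2800]/1.03 = 14.2671. B = V − Δ·S = 4.6067.
The time-0 hedge costs 14.2671, which is the no-arbitrage price.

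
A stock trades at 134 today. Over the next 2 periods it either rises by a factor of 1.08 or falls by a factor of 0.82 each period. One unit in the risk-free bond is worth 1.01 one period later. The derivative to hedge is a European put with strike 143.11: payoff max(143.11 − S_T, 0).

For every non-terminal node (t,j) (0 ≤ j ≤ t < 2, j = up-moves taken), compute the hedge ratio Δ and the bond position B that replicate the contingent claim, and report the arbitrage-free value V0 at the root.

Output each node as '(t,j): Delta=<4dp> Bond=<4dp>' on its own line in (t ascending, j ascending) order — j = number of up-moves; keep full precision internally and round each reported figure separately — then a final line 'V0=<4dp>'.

(0,0): Delta=-0.7261 Bond=110.4951
(1,0): Delta=-1.0000 Bond=141.6931
(1,1): Delta=-0.6495 Bond=100.5132
V0=13.1939

The replicating-portfolio and risk-neutral prices coincide; use p* = (1.01−0.82)/(1.08−0.82) = 0.7308 for the latter.
Terminal values V(2,·): V(2,0)=53.0084, V(2,1)=24.4396, V(2,2)=0.0000
(1,0): S=109.8800. Δ = (V_up−V_dn)/(S_up−S_dn) = (24.4396−53.0084)/(118.6704−90.1016) = -1.0000. V = [p*·24.4396 + (1−p*)·53.0084]/1.01 = 31.8131. B = V − Δ·S = 141.6931.
(1,1): S=144.7200. Δ = (V_up−V_dn)/(S_up−S_dn) = (0.0000−24.4396)/(156.2976−118.6704) = -0.6495. V = [p*·0.0000 + (1−p*)·24.4396]/1.01 = 6.5147. B = V − Δ·S = 100.5132.
(0,0): S=134.0000. Δ = (V_up−V_dn)/(S_up−S_dn) = (6.5147−31.8131)/(144.7200−109.8800) = -0.7261. V = [p*·6.5147 + (1−p*)·31.8131]/1.01 = 13.1939. B = V − Δ·S = 110.4951.
Each (Δ,B) replicates both successor values, so the strategy is self-financing and V0 is arbitrage-free.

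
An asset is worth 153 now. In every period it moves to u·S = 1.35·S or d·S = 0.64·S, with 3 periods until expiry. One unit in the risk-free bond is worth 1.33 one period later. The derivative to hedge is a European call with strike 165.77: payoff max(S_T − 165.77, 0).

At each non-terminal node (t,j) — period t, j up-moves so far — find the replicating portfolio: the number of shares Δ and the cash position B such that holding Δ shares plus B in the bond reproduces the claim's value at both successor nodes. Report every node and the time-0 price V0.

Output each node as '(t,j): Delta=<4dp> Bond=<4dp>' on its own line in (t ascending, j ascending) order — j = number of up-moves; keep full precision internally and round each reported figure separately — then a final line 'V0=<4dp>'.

No-arbitrage ⇒ martingale measure with p* = (R−d)/(u−d) = 0.9718.
Terminal payoffs: V(3,0)=0.0000, V(3,1)=0.0000, V(3,2)=12.6892, V(3,3)=210.6674
Node (2,0) S=62.6688: V=(p*·0.0000+(1−p*)·0.0000)/1.33=0.0000; Δ=(0.0000−0.0000)/(84.6029−40.1080)=0.0000; B=V−Δ·S=0.0000
Node (2,1) S=132.1920: V=(p*·12.6892+(1−p*)·0.0000)/1.33=9.2720; Δ=(12.6892−0.0000)/(178.4592−84.6029)=0.1352; B=V−Δ·S=-8.6001
Node (2,2) S=278.8425: V=(p*·210.6674+(1−p*)·12.6892)/1.33=154.2034; Δ=(210.6674−12.6892)/(376.4374−178.4592)=1.0000; B=V−Δ·S=-124.6391
Node (1,0) S=97.9200: V=(p*·9.2720+(1−p*)·0.0000)/1.33=6.7750; Δ=(9.2720−0.0000)/(132.1920−62.6688)=0.1334; B=V−Δ·S=-6.2841
Node (1,1) S=206.5500: V=(p*·154.2034+(1−p*)·9.2720)/1.33=112.8728; Δ=(154.2034−9.2720)/(278.8425−132.1920)=0.9883; B=V−Δ·S=-91.2559
Node (0,0) S=153.0000: V=(p*·112.8728+(1−p*)·6.7750)/1.33=82.6196; Δ=(112.8728−6.7750)/(206.5500−97.9200)=0.9767; B=V−Δ·S=-66.8138
Root portfolio cost Δ·153+B reproduces V0=82.6196.

(0,0): Delta=0.9767 Bond=-66.8138
(1,0): Delta=0.1334 Bond=-6.2841
(1,1): Delta=0.9883 Bond=-91.2559
(2,0): Delta=0.0000 Bond=0.0000
(2,1): Delta=0.1352 Bond=-8.6001
(2,2): Delta=1.0000 Bond=-124.6391
V0=82.6196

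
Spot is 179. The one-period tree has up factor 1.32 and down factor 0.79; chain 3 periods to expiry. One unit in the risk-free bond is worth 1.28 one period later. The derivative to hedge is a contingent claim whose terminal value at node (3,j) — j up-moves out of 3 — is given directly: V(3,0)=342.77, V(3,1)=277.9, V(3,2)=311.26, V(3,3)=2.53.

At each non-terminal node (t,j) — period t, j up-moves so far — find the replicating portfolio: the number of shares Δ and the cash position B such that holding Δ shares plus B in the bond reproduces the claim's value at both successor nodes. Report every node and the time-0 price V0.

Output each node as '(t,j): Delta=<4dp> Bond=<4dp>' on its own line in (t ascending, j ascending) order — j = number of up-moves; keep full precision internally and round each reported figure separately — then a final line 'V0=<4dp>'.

(0,0): Delta=-1.6702 Bond=330.7999
(1,0): Delta=0.2705 Bond=148.9996
(1,1): Delta=-1.7650 Bond=445.8259
(2,0): Delta=-1.0956 Bond=343.3305
(2,1): Delta=0.3372 Bond=178.2615
(2,2): Delta=-1.8677 Bond=602.6894
V0=31.8407

No-arbitrage ⇒ martingale measure with p* = (R−d)/(u−d) = 0.9245.
At expiry t=3: V(3,0)=342.7700, V(3,1)=277.9000, V(3,2)=311.2600, V(3,3)=2.5300
(2,0): S=111.7139. Δ = (V_up−V_dn)/(S_up−S_dn) = (277.9000−342.7700)/(147.4623−88.2540) = -1.0956. V = [p*·277.9000 + (1−p*)·342.7700]/1.28 = 220.9343. B = V − Δ·S = 343.3305.
(2,1): S=186.6612. Δ = (V_up−V_dn)/(S_up−S_dn) = (311.2600−277.9000)/(246.3928−147.4623) = 0.3372. V = [p*·311.2600 + (1−p*)·277.9000]/1.28 = 241.2049. B = V − Δ·S = 178.2615.
(2,2): S=311.8896. Δ = (V_up−V_dn)/(S_up−S_dn) = (2.5300−311.2600)/(411.6943−246.3928) = -1.8677. V = [p*·2.5300 + (1−p*)·311.2600]/1.28 = 20.1800. B = V − Δ·S = 602.6894.
(1,0): S=141.4100. Δ = (V_up−V_dn)/(S_up−S_dn) = (241.2049−220.9343)/(186.6612−111.7139) = 0.2705. V = [p*·241.2049 + (1−p*)·220.9343]/1.28 = 187.2461. B = V − Δ·S = 148.9996.
(1,1): S=236.2800. Δ = (V_up−V_dn)/(S_up−S_dn) = (20.1800−241.2049)/(311.8896−186.6612) = -1.7650. V = [p*·20.1800 + (1−p*)·241.2049]/1.28 = 28.7977. B = V − Δ·S = 445.8259.
(0,0): S=179.0000. Δ = (V_up−V_dn)/(S_up−S_dn) = (28.7977−187.2461)/(236.2800−141.4100) = -1.6702. V = [p*·28.7977 + (1−p*)·187.2461]/1.28 = 31.8407. B = V − Δ·S = 330.7999.
The time-0 hedge costs 31.8407, which is the no-arbitrage price.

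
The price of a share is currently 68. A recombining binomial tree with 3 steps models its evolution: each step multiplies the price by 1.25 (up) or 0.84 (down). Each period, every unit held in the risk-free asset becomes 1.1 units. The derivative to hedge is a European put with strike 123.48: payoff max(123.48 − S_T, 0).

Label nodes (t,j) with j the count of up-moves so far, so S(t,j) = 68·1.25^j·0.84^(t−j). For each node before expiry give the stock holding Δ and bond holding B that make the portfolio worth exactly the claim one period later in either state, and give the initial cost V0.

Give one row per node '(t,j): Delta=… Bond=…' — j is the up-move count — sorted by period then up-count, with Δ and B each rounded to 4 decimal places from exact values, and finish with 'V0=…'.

Since d<R<u, set p* = (R−d)/(u−d) = 0.6341; price each node as the discounted p*-expectation of its children.
Terminal payoffs: V(3,0)=83.1761, V(3,1)=63.5040, V(3,2)=34.2300, V(3,3)=0.0000
(2,0): S=47.9808. Δ = (V_up−V_dn)/(S_up−S_dn) = (63.5040−83.1761)/(59.9760−40.3039) = -1.0000. V = [p*·63.5040 + (1−p*)·83.1761]/1.1 = 64.2737. B = V − Δ·S = 112.2545.
(2,1): S=71.4000. Δ = (V_up−V_dn)/(S_up−S_dn) = (34.2300−63.5040)/(89.2500−59.9760) = -1.0000. V = [p*·34.2300 + (1−p*)·63.5040]/1.1 = 40.8545. B = V − Δ·S = 112.2545.
(2,2): S=106.2500. Δ = (V_up−V_dn)/(S_up−S_dn) = (0.0000−34.2300)/(132.8125−89.2500) = -0.7858. V = [p*·0.0000 + (1−p*)·34.2300]/1.1 = 11.3847. B = V − Δ·S = 94.8725.
(1,0): S=57.1200. Δ = (V_up−V_dn)/(S_up−S_dn) = (40.8545−64.2737)/(71.4000−47.9808) = -1.0000. V = [p*·40.8545 + (1−p*)·64.2737]/1.1 = 44.9296. B = V − Δ·S = 102.0496.
(1,1): S=85.0000. Δ = (V_up−V_dn)/(S_up−S_dn) = (11.3847−40.8545)/(106.2500−71.4000) = -0.8456. V = [p*·11.3847 + (1−p*)·40.8545]/1.1 = 20.1512. B = V − Δ·S = 92.0289.
(0,0): S=68.0000. Δ = (V_up−V_dn)/(S_up−S_dn) = (20.1512−44.9296)/(85.0000−57.1200) = -0.8888. V = [p*·20.1512 + (1−p*)·44.9296]/1.1 = 26.5604. B = V − Δ·S = 86.9955.
Check: Δ(0,0)·S0 + B(0,0) = 26.5604 = V0.

(0,0): Delta=-0.8888 Bond=86.9955
(1,0): Delta=-1.0000 Bond=102.0496
(1,1): Delta=-0.8456 Bond=92.0289
(2,0): Delta=-1.0000 Bond=112.2545
(2,1): Delta=-1.0000 Bond=112.2545
(2,2): Delta=-0.7858 Bond=94.8725
V0=26.5604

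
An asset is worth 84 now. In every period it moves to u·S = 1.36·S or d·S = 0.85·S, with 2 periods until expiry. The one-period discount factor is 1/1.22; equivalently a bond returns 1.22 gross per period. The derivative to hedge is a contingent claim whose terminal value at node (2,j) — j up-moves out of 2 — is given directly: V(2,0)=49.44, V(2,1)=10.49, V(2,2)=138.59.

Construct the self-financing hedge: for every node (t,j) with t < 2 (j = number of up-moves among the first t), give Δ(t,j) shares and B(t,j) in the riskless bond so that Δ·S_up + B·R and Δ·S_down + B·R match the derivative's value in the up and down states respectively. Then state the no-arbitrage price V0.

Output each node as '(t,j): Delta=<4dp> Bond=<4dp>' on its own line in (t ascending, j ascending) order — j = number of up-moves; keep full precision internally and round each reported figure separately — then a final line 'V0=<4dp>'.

Risk-neutral probability p* = (R−d)/(u−d) = (1.22−0.85)/(1.36−0.85) = 0.7255.
Payoff layer (t=2): V(2,0)=49.4400, V(2,1)=10.4900, V(2,2)=138.5900
(1,0): S=71.4000. Δ = (V_up−V_dn)/(S_up−S_dn) = (10.4900−49.4400)/(97.1040−60.6900) = -1.0696. V = [p*·10.4900 + (1−p*)·49.4400]/1.22 = 17.3624. B = V − Δ·S = 93.7350.
(1,1): S=114.2400. Δ = (V_up−V_dn)/(S_up−S_dn) = (138.5900−10.4900)/(155.3664−97.1040) = 2.1987. V = [p*·138.5900 + (1−p*)·10.4900]/1.22 = 84.7748. B = V − Δ·S = -166.4016.
(0,0): S=84.0000. Δ = (V_up−V_dn)/(S_up−S_dn) = (84.7748−17.3624)/(114.2400−71.4000) = 1.5736. V = [p*·84.7748 + (1−p*)·17.3624]/1.22 = 54.3192. B = V − Δ·S = -77.8620.
Root portfolio cost Δ·84+B reproduces V0=54.3192.

(0,0): Delta=1.5736 Bond=-77.8620
(1,0): Delta=-1.0696 Bond=93.7350
(1,1): Delta=2.1987 Bond=-166.4016
V0=54.3192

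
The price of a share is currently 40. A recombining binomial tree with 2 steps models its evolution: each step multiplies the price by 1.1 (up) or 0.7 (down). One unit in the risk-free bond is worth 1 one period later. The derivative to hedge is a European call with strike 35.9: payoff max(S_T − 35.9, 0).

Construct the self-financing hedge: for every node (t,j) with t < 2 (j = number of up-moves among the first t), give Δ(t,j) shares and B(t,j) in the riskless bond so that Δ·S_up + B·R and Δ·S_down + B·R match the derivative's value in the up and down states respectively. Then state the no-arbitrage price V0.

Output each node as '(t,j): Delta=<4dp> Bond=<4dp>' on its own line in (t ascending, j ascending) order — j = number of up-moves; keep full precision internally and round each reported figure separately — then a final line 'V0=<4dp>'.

(0,0): Delta=0.5859 Bond=-16.4063
(1,0): Delta=0.0000 Bond=0.0000
(1,1): Delta=0.7102 Bond=-21.8750
V0=7.0313

Risk-neutral probability p* = (R−d)/(u−d) = (1−0.7)/(1.1−0.7) = 0.7500.
Terminal values V(2,·): V(2,0)=0.0000, V(2,1)=0.0000, V(2,2)=12.5000
  t=1,j=0: stock 28.0000 → up 30.8000 (V=0.0000), down 19.6000 (V=0.0000). Price 0.0000; hedge Δ=0.0000, bond B=0.0000.
  t=1,j=1: stock 44.0000 → up 48.4000 (V=12.5000), down 30.8000 (V=0.0000). Price 9.3750; hedge Δ=0.7102, bond B=-21.8750.
  t=0,j=0: stock 40.0000 → up 44.0000 (V=9.3750), down 28.0000 (V=0.0000). Price 7.0313; hedge Δ=0.5859, bond B=-16.4063.
Check: Δ(0,0)·S0 + B(0,0) = 7.0313 = V0.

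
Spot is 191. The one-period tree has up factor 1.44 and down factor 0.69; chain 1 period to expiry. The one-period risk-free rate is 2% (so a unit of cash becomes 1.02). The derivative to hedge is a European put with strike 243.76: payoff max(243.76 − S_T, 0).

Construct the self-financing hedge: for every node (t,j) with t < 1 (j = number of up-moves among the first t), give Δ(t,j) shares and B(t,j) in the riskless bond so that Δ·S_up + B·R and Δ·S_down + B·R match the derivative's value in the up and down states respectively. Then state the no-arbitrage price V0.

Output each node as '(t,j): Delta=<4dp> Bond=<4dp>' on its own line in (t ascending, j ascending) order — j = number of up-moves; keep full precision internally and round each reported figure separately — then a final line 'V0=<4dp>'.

Since d<R<u, set p* = (R−d)/(u−d) = 0.4400; price each node as the discounted p*-expectation of its children.
Payoff layer (t=1): V(1,0)=111.9700, V(1,1)=0.0000
  t=0,j=0: stock 191.0000 → up 275.0400 (V=0.0000), down 131.7900 (V=111.9700). Price 61.4737; hedge Δ=-0.7816, bond B=210.7671.
The time-0 hedge costs 61.4737, which is the no-arbitrage price.

(0,0): Delta=-0.7816 Bond=210.7671
V0=61.4737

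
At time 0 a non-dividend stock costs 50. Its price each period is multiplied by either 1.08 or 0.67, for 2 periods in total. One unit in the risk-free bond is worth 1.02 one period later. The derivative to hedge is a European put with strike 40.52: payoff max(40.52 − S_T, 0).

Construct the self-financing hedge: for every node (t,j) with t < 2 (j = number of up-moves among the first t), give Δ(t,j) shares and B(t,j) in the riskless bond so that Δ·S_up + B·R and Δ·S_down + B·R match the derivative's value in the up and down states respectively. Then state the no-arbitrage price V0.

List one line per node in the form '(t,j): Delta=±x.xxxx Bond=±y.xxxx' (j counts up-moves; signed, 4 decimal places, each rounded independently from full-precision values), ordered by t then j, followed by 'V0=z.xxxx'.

(0,0): Delta=-0.2733 Bond=15.0797
(1,0): Delta=-1.0000 Bond=39.7255
(1,1): Delta=-0.1960 Bond=11.2080
V0=1.4143

Risk-neutral probability p* = (R−d)/(u−d) = (1.02−0.67)/(1.08−0.67) = 0.8537.
Terminal values V(2,·): V(2,0)=18.0750, V(2,1)=4.3400, V(2,2)=0.0000
  t=1,j=0: stock 33.5000 → up 36.1800 (V=4.3400), down 22.4450 (V=18.0750). Price 6.2255; hedge Δ=-1.0000, bond B=39.7255.
  t=1,j=1: stock 54.0000 → up 58.3200 (V=0.0000), down 36.1800 (V=4.3400). Price 0.6227; hedge Δ=-0.1960, bond B=11.2080.
  t=0,j=0: stock 50.0000 → up 54.0000 (V=0.6227), down 33.5000 (V=6.2255). Price 1.4143; hedge Δ=-0.2733, bond B=15.0797.
The time-0 hedge costs 1.4143, which is the no-arbitrage price.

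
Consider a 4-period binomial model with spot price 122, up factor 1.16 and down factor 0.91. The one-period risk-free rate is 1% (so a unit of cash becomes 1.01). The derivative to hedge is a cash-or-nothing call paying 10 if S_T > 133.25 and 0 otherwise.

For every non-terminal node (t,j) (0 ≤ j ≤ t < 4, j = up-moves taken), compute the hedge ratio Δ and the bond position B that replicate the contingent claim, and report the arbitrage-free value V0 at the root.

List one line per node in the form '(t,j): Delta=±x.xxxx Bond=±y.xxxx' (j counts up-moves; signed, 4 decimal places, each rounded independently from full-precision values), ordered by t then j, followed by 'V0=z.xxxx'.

(0,0): Delta=0.1375 Bond=-11.7286
(1,0): Delta=0.1695 Bond=-15.4052
(1,1): Delta=0.0997 Bond=-6.5068
(2,0): Delta=0.1568 Bond=-14.2731
(2,1): Delta=0.1845 Bond=-17.4885
(2,2): Delta=0.0000 Bond=9.8030
(3,0): Delta=0.0000 Bond=0.0000
(3,1): Delta=0.3413 Bond=-36.0396
(3,2): Delta=0.0000 Bond=9.9010
(3,3): Delta=0.0000 Bond=9.9010
V0=5.0432

Risk-neutral probability p* = (R−d)/(u−d) = (1.01−0.91)/(1.16−0.91) = 0.4000.
Terminal payoffs: V(4,0)=0.0000, V(4,1)=0.0000, V(4,2)=10.0000, V(4,3)=10.0000, V(4,4)=10.0000
Node (3,0) S=91.9357: V=(p*·0.0000+(1−p*)·0.0000)/1.01=0.0000; Δ=(0.0000−0.0000)/(106.6454−83.6615)=0.0000; B=V−Δ·S=0.0000
Node (3,1) S=117.1927: V=(p*·10.0000+(1−p*)·0.0000)/1.01=3.9604; Δ=(10.0000−0.0000)/(135.9435−106.6454)=0.3413; B=V−Δ·S=-36.0396
Node (3,2) S=149.3885: V=(p*·10.0000+(1−p*)·10.0000)/1.01=9.9010; Δ=(10.0000−10.0000)/(173.2907−135.9435)=0.0000; B=V−Δ·S=9.9010
Node (3,3) S=190.4293: V=(p*·10.0000+(1−p*)·10.0000)/1.01=9.9010; Δ=(10.0000−10.0000)/(220.8980−173.2907)=0.0000; B=V−Δ·S=9.9010
Node (2,0) S=101.0282: V=(p*·3.9604+(1−p*)·0.0000)/1.01=1.5685; Δ=(3.9604−0.0000)/(117.1927−91.9357)=0.1568; B=V−Δ·S=-14.2731
Node (2,1) S=128.7832: V=(p*·9.9010+(1−p*)·3.9604)/1.01=6.2739; Δ=(9.9010−3.9604)/(149.3885−117.1927)=0.1845; B=V−Δ·S=-17.4885
Node (2,2) S=164.1632: V=(p*·9.9010+(1−p*)·9.9010)/1.01=9.8030; Δ=(9.9010−9.9010)/(190.4293−149.3885)=0.0000; B=V−Δ·S=9.8030
Node (1,0) S=111.0200: V=(p*·6.2739+(1−p*)·1.5685)/1.01=3.4165; Δ=(6.2739−1.5685)/(128.7832−101.0282)=0.1695; B=V−Δ·S=-15.4052
Node (1,1) S=141.5200: V=(p*·9.8030+(1−p*)·6.2739)/1.01=7.6094; Δ=(9.8030−6.2739)/(164.1632−128.7832)=0.0997; B=V−Δ·S=-6.5068
Node (0,0) S=122.0000: V=(p*·7.6094+(1−p*)·3.4165)/1.01=5.0432; Δ=(7.6094−3.4165)/(141.5200−111.0200)=0.1375; B=V−Δ·S=-11.7286
Root portfolio cost Δ·122+B reproduces V0=5.0432.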